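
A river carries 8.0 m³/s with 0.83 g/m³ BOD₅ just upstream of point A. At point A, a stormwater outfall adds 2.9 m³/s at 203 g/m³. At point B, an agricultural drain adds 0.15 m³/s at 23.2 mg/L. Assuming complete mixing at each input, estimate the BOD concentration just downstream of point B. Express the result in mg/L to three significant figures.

54.2 mg/L

After input A: C = (8·0.83 + 2.9·203) / 10.9 = 54.62 mg/L.
After input B: C = (10.9·54.62 + 0.15·23.2) / 11.05 = 54.19 mg/L.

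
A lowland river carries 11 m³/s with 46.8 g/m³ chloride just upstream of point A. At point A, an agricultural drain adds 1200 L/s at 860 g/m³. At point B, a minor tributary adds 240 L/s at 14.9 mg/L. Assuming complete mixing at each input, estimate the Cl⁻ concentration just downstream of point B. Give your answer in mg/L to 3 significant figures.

1200 L/s = 1.2 m³/s.
After input A: C = (11·46.8 + 1.2·860) / 12.2 = 126.8 mg/L.
240 L/s = 0.24 m³/s.
After input B: C = (12.2·126.8 + 0.24·14.9) / 12.44 = 124.6 mg/L.

125 mg/L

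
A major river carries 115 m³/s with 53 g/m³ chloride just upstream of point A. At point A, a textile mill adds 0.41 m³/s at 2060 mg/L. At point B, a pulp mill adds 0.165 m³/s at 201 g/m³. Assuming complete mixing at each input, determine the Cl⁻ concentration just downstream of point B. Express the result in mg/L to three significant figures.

After input A: C = (115·53 + 0.41·2060) / 115.4 = 60.13 mg/L.
After input B: C = (115.4·60.13 + 0.165·201) / 115.6 = 60.33 mg/L.

60.3 mg/L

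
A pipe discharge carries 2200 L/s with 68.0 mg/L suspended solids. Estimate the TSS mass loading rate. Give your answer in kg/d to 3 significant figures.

12900 kg/d

2200 L/s = 2.2 m³/s.
Mass flux = Q·C = 2.2 m³/s × 68 g/m³ = 149.6 g/s.
= 149.6 g/s × 86.4 = 1.293e+04 kg/d.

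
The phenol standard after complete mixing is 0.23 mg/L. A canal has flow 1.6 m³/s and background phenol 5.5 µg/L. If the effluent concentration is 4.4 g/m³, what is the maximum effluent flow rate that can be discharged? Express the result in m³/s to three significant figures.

0.0861 m³/s

5.5 µg/L = 0.0055 mg/L.
Mass balance at complete mixing: C_std·(Q_w + Q_r) = Q_w·C_e + Q_r·C_b.
Rearranging, Q_w = Q_r·(C_std − C_b)/(C_e − C_std) = 1.6·(0.23 − 0.0055) / (4.4 − 0.23) = 0.08614 m³/s.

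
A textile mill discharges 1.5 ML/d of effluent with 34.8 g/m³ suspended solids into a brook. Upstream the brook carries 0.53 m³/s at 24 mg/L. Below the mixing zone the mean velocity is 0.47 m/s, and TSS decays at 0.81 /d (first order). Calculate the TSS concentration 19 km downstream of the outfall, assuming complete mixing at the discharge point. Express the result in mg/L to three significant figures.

16.7 mg/L

1.5 ML/d = 0.01736 m³/s.
After complete mixing, C₀ = (0.01736·34.8 + 0.53·24) / 0.5474 = 24.34 mg/L.
Travel time t = 1.9e+04 m / 0.47 m/s = 4.043e+04 s = 0.4679 d.
C = 24.34·exp(−0.81·0.4679) = 24.34·0.6846 = 16.66 mg/L.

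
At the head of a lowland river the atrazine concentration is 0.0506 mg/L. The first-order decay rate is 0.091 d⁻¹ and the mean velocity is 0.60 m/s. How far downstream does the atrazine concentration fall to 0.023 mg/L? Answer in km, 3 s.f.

From C = C₀·e^(−kt), t = ln(C₀/C)/k = ln(0.0506/0.023)/0.091 = 0.7885/0.091 = 8.664 d.
Distance = v·t = 0.60 m/s × 7.486e+05 s = 4.492e+05 m = 449.2 km.

449 km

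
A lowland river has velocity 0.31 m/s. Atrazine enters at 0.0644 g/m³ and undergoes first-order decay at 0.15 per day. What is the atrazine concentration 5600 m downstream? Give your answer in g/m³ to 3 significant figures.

Travel time t = 5600 m / 0.31 m/s = 5600/0.31 = 1.806e+04 s = 0.2091 d.
First-order decay: C = 0.0644·exp(−0.15·0.2091) = 0.0644·0.9691 = 0.06241 g/m³.

0.0624 g/m³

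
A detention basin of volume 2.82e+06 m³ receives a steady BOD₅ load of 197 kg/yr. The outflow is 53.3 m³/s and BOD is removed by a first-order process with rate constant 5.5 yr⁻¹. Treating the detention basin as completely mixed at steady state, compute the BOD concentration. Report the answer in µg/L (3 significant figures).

Outflow Q = 53.3 m³/s × 3.156e+07 s/yr = 1.682e+09 m³/yr.
Steady-state CSTR mass balance: W = Q·C + k·V·C, so C = W/(Q + kV).
Q + kV = 1.682e+09 + 5.5·2.82e+06 = 1.698e+09 m³/yr.
C = 197/1.698e+09 = 1.161e-07 kg/m³ = 0.0001161 mg/L = 0.1161 µg/L.

0.116 µg/L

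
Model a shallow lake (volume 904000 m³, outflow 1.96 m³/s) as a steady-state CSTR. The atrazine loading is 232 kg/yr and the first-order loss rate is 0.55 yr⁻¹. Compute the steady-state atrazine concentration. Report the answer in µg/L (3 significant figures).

3.72 µg/L

Outflow Q = 1.96 m³/s × 3.156e+07 s/yr = 6.185e+07 m³/yr.
Steady-state CSTR mass balance: W = Q·C + k·V·C, so C = W/(Q + kV).
Q + kV = 6.185e+07 + 0.55·904000 = 6.235e+07 m³/yr.
C = 232/6.235e+07 = 3.721e-06 kg/m³ = 0.003721 mg/L = 3.721 µg/L.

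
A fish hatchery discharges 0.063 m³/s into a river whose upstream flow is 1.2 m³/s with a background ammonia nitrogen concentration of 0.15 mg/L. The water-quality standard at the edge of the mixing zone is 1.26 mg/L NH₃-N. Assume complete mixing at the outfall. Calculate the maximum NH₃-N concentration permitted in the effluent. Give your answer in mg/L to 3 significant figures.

22.4 mg/L

Mass balance: 1.26·1.263 = 0.063·Cₑ + 1.2·0.15.
Cₑ = (1.591 − 0.18) / 0.063 = 22.4 mg/L.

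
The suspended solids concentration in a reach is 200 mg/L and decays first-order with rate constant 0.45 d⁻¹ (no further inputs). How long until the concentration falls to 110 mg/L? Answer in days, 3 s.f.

t = ln(C₀/C)/k = ln(200/110)/0.45 = 0.5978/0.45 = 1.329 d.

1.33 d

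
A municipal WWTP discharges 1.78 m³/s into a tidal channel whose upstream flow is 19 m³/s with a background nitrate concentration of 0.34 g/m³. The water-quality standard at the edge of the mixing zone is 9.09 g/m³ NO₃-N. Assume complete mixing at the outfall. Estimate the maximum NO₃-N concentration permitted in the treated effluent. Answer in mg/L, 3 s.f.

Mass balance: 9.09·20.78 = 1.78·Cₑ + 19·0.34.
Cₑ = (188.9 − 6.46) / 1.78 = 102.5 mg/L.

102 mg/L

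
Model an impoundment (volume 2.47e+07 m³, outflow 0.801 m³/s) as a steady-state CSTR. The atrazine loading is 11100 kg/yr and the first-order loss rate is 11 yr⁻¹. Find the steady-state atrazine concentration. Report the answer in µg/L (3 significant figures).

37.4 µg/L

Outflow Q = 0.801 m³/s × 3.156e+07 s/yr = 2.528e+07 m³/yr.
Steady-state CSTR mass balance: W = Q·C + k·V·C, so C = W/(Q + kV).
Q + kV = 2.528e+07 + 11·2.47e+07 = 2.97e+08 m³/yr.
C = 11100/2.97e+08 = 3.738e-05 kg/m³ = 0.03738 mg/L = 37.38 µg/L.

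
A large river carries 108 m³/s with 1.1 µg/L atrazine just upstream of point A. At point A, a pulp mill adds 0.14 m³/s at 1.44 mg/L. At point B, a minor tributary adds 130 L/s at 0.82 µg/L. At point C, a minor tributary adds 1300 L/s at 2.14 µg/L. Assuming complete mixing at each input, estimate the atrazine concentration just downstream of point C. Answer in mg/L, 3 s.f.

0.00295 mg/L

1.1 µg/L = 0.0011 mg/L.
After input A: C = (108·0.0011 + 0.14·1.44) / 108.1 = 0.002963 mg/L.
130 L/s = 0.13 m³/s.
0.82 µg/L = 0.00082 mg/L.
After input B: C = (108.1·0.002963 + 0.13·0.00082) / 108.3 = 0.00296 mg/L.
1300 L/s = 1.3 m³/s.
2.14 µg/L = 0.00214 mg/L.
After input C: C = (108.3·0.00296 + 1.3·0.00214) / 109.6 = 0.002951 mg/L.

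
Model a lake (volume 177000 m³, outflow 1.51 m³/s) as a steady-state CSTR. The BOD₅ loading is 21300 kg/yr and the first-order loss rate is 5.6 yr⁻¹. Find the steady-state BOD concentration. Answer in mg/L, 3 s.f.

0.438 mg/L

Outflow Q = 1.51 m³/s × 3.156e+07 s/yr = 4.765e+07 m³/yr.
Steady-state CSTR mass balance: W = Q·C + k·V·C, so C = W/(Q + kV).
Q + kV = 4.765e+07 + 5.6·177000 = 4.864e+07 m³/yr.
C = 21300/4.864e+07 = 0.0004379 kg/m³ = 0.4379 mg/L.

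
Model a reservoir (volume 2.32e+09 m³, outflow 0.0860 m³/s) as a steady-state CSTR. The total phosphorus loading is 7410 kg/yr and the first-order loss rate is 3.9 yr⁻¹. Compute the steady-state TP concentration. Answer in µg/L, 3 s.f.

Outflow Q = 0.0860 m³/s × 3.156e+07 s/yr = 2.714e+06 m³/yr.
Steady-state CSTR mass balance: W = Q·C + k·V·C, so C = W/(Q + kV).
Q + kV = 2.714e+06 + 3.9·2.32e+09 = 9.051e+09 m³/yr.
C = 7410/9.051e+09 = 8.187e-07 kg/m³ = 0.0008187 mg/L = 0.8187 µg/L.

0.819 µg/L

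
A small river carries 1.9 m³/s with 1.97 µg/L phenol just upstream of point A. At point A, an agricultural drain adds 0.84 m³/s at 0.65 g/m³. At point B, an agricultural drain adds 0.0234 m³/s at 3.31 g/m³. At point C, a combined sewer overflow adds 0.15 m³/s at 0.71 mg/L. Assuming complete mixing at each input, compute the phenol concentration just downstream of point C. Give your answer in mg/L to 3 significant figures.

0.252 mg/L

1.97 µg/L = 0.00197 mg/L.
After input A: C = (1.9·0.00197 + 0.84·0.65) / 2.74 = 0.2006 mg/L.
After input B: C = (2.74·0.2006 + 0.0234·3.31) / 2.763 = 0.227 mg/L.
After input C: C = (2.763·0.227 + 0.15·0.71) / 2.913 = 0.2518 mg/L.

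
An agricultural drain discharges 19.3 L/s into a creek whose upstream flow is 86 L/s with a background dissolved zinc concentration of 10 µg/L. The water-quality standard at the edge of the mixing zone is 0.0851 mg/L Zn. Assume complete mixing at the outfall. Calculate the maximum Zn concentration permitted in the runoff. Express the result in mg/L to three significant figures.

19.3 L/s = 0.0193 m³/s.
86 L/s = 0.086 m³/s.
10 µg/L = 0.01 mg/L.
Mass balance: 0.0851·0.1053 = 0.0193·Cₑ + 0.086·0.01.
Cₑ = (0.008961 − 0.00086) / 0.0193 = 0.4197 mg/L.

0.420 mg/L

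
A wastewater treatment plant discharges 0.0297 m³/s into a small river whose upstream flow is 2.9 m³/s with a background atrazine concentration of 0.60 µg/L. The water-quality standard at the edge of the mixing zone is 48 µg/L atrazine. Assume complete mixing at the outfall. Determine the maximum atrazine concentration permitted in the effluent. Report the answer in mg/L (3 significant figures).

4.68 mg/L

0.60 µg/L = 0.0006 mg/L.
48 µg/L = 0.048 mg/L.
Mass balance: 0.048·2.93 = 0.0297·Cₑ + 2.9·0.0006.
Cₑ = (0.1406 − 0.00174) / 0.0297 = 4.676 mg/L.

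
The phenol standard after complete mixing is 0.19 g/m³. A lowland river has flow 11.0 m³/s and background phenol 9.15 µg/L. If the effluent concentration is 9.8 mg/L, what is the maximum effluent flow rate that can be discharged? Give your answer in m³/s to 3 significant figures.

0.207 m³/s

9.15 µg/L = 0.00915 mg/L.
Mass balance at complete mixing: C_std·(Q_w + Q_r) = Q_w·C_e + Q_r·C_b.
Rearranging, Q_w = Q_r·(C_std − C_b)/(C_e − C_std) = 11.0·(0.19 − 0.00915) / (9.8 − 0.19) = 0.207 m³/s.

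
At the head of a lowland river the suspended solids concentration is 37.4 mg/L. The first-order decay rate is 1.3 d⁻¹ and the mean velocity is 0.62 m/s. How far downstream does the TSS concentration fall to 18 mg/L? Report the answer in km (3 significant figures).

From C = C₀·e^(−kt), t = ln(C₀/C)/k = ln(37.4/18)/1.3 = 0.7313/1.3 = 0.5625 d.
Distance = v·t = 0.62 m/s × 4.86e+04 s = 3.013e+04 m = 30.13 km.

30.1 km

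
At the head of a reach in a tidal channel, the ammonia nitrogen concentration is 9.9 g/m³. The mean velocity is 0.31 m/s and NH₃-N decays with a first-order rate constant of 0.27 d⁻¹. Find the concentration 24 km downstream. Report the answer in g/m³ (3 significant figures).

7.77 g/m³

Travel time t = 24 km / 0.31 m/s = 2.4e+04/0.31 = 7.742e+04 s = 0.8961 d.
First-order decay: C = 9.9·exp(−0.27·0.8961) = 9.9·0.7851 = 7.773 g/m³.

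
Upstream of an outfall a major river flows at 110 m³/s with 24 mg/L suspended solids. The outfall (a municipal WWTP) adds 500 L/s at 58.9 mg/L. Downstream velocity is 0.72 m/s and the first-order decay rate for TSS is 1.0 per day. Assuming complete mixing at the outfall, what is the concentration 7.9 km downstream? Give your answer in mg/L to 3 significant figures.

21.3 mg/L

500 L/s = 0.5 m³/s.
After complete mixing, C₀ = (0.5·58.9 + 110·24) / 110.5 = 24.16 mg/L.
Travel time t = 7900 m / 0.72 m/s = 1.097e+04 s = 0.127 d.
C = 24.16·exp(−1.0·0.127) = 24.16·0.8807 = 21.28 mg/L.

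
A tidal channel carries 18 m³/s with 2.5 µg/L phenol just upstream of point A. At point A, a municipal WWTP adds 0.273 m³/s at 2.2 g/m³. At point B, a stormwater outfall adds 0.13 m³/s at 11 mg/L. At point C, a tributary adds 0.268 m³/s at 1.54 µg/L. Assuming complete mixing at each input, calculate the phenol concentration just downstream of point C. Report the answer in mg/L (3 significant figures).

0.111 mg/L

2.5 µg/L = 0.0025 mg/L.
After input A: C = (18·0.0025 + 0.273·2.2) / 18.27 = 0.03533 mg/L.
After input B: C = (18.27·0.03533 + 0.13·11) / 18.4 = 0.1128 mg/L.
1.54 µg/L = 0.00154 mg/L.
After input C: C = (18.4·0.1128 + 0.268·0.00154) / 18.67 = 0.1112 mg/L.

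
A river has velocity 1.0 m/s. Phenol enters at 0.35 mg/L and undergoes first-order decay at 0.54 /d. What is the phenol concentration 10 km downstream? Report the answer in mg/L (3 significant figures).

0.329 mg/L

Travel time t = 10 km / 1.0 m/s = 1e+04/1.0 = 1e+04 s = 0.1157 d.
First-order decay: C = 0.35·exp(−0.54·0.1157) = 0.35·0.9394 = 0.3288 mg/L.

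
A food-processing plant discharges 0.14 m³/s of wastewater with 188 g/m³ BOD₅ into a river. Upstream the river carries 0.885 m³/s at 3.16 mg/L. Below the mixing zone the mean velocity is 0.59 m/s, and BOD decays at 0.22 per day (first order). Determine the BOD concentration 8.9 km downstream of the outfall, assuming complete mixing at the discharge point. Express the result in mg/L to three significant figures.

27.3 mg/L

After complete mixing, C₀ = (0.14·188 + 0.885·3.16) / 1.025 = 28.41 mg/L.
Travel time t = 8900 m / 0.59 m/s = 1.508e+04 s = 0.1746 d.
C = 28.41·exp(−0.22·0.1746) = 28.41·0.9623 = 27.34 mg/L.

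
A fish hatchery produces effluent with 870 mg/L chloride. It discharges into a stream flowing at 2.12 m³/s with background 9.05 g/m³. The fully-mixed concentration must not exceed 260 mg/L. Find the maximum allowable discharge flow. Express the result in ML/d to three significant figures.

75.4 ML/d

Mass balance at complete mixing: C_std·(Q_w + Q_r) = Q_w·C_e + Q_r·C_b.
Rearranging, Q_w = Q_r·(C_std − C_b)/(C_e − C_std) = 2.12·(260 − 9.05) / (870 − 260) = 0.8722 m³/s.
= 75.35 ML/d.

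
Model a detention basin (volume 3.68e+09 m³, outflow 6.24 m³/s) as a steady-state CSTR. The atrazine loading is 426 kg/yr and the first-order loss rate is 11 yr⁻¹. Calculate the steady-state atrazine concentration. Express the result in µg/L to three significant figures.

0.0105 µg/L

Outflow Q = 6.24 m³/s × 3.156e+07 s/yr = 1.969e+08 m³/yr.
Steady-state CSTR mass balance: W = Q·C + k·V·C, so C = W/(Q + kV).
Q + kV = 1.969e+08 + 11·3.68e+09 = 4.068e+10 m³/yr.
C = 426/4.068e+10 = 1.047e-08 kg/m³ = 1.047e-05 mg/L = 0.01047 µg/L.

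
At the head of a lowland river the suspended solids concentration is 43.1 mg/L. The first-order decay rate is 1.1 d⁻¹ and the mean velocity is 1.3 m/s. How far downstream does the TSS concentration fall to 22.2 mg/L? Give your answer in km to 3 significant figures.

From C = C₀·e^(−kt), t = ln(C₀/C)/k = ln(43.1/22.2)/1.1 = 0.6634/1.1 = 0.6031 d.
Distance = v·t = 1.3 m/s × 5.211e+04 s = 6.774e+04 m = 67.74 km.

67.7 km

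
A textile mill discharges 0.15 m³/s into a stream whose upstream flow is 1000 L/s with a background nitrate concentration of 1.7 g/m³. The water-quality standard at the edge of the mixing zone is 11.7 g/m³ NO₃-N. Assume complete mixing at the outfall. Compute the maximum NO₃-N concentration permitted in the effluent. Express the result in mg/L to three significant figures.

1000 L/s = 1 m³/s.
Mass balance: 11.7·1.15 = 0.15·Cₑ + 1·1.7.
Cₑ = (13.45 − 1.7) / 0.15 = 78.37 mg/L.

78.4 mg/L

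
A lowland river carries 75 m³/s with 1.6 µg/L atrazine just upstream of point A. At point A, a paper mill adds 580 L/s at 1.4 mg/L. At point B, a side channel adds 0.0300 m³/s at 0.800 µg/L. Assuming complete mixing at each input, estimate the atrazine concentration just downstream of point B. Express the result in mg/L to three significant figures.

0.0123 mg/L

1.6 µg/L = 0.0016 mg/L.
580 L/s = 0.58 m³/s.
After input A: C = (75·0.0016 + 0.58·1.4) / 75.58 = 0.01233 mg/L.
0.800 µg/L = 0.0008 mg/L.
After input B: C = (75.58·0.01233 + 0.03·0.0008) / 75.61 = 0.01233 mg/L.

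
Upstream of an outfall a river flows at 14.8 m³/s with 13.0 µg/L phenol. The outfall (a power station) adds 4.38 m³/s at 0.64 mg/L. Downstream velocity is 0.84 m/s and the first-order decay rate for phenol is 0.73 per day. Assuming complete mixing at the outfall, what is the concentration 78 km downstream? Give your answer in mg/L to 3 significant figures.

0.0713 mg/L

13.0 µg/L = 0.013 mg/L.
After complete mixing, C₀ = (4.38·0.64 + 14.8·0.013) / 19.18 = 0.1562 mg/L.
Travel time t = 7.8e+04 m / 0.84 m/s = 9.286e+04 s = 1.075 d.
C = 0.1562·exp(−0.73·1.075) = 0.1562·0.4563 = 0.07127 mg/L.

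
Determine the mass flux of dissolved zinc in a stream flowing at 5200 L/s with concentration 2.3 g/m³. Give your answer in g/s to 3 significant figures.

5200 L/s = 5.2 m³/s.
Mass flux = Q·C = 5.2 m³/s × 2.3 g/m³ = 11.96 g/s.

12.0 g/s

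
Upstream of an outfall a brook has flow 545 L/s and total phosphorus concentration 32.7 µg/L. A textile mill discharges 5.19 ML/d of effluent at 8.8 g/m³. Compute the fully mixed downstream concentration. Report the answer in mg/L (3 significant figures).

0.903 mg/L

5.19 ML/d = 0.06007 m³/s.
545 L/s = 0.545 m³/s.
32.7 µg/L = 0.0327 mg/L.
By mass balance at complete mixing, C = (0.06007·8.8 + 0.545·0.0327) / (0.06007 + 0.545) = 0.5464/0.6051 = 0.9031 mg/L.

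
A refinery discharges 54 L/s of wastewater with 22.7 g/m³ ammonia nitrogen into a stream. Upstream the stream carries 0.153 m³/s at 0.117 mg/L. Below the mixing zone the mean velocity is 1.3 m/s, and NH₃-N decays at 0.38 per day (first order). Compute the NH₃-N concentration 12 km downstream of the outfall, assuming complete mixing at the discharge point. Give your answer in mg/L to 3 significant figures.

5.77 mg/L

54 L/s = 0.054 m³/s.
After complete mixing, C₀ = (0.054·22.7 + 0.153·0.117) / 0.207 = 6.008 mg/L.
Travel time t = 1.2e+04 m / 1.3 m/s = 9231 s = 0.1068 d.
C = 6.008·exp(−0.38·0.1068) = 6.008·0.9602 = 5.769 mg/L.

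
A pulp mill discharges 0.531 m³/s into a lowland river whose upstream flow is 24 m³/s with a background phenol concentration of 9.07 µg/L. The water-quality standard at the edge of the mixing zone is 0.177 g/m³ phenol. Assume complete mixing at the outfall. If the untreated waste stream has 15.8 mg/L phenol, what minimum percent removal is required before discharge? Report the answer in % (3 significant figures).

50.8 %

9.07 µg/L = 0.00907 mg/L.
Mass balance: 0.177·24.53 = 0.531·Cₑ + 24·0.00907.
Cₑ = (4.342 − 0.2177) / 0.531 = 7.767 mg/L.
Required removal = 1 − 7.767/15.8 = 50.84 %.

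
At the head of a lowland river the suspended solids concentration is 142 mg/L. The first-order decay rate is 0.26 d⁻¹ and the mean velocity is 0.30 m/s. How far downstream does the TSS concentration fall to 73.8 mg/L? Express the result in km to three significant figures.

From C = C₀·e^(−kt), t = ln(C₀/C)/k = ln(142/73.8)/0.26 = 0.6545/0.26 = 2.517 d.
Distance = v·t = 0.30 m/s × 2.175e+05 s = 6.525e+04 m = 65.25 km.

65.2 km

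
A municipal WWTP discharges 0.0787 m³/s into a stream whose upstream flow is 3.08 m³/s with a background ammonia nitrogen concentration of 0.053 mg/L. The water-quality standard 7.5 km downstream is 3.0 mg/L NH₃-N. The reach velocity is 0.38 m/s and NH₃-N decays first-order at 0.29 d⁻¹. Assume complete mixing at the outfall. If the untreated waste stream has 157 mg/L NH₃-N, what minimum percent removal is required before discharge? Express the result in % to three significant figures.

Travel time to the compliance point: t = 7500/0.38 = 1.974e+04 s = 0.2284 d; decay factor exp(−0.29·0.2284) = 0.9359.
So the concentration just after mixing may be at most 3/0.9359 = 3.205 mg/L.
Mass balance: 3.205·3.159 = 0.0787·Cₑ + 3.08·0.053.
Cₑ = (10.13 − 0.1632) / 0.0787 = 126.6 mg/L.
Required removal = 1 − 126.6/157 = 19.38 %.

19.4 %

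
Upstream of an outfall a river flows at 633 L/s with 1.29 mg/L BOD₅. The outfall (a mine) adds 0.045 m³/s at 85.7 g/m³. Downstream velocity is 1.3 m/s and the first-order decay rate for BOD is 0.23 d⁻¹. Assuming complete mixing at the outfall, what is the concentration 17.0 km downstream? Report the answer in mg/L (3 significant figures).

6.66 mg/L

633 L/s = 0.633 m³/s.
After complete mixing, C₀ = (0.045·85.7 + 0.633·1.29) / 0.678 = 6.892 mg/L.
Travel time t = 1.7e+04 m / 1.3 m/s = 1.308e+04 s = 0.1514 d.
C = 6.892·exp(−0.23·0.1514) = 6.892·0.9658 = 6.657 mg/L.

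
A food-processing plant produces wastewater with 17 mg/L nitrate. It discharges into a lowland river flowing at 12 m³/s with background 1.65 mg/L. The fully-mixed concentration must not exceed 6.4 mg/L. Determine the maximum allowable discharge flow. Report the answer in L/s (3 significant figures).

Mass balance at complete mixing: C_std·(Q_w + Q_r) = Q_w·C_e + Q_r·C_b.
Rearranging, Q_w = Q_r·(C_std − C_b)/(C_e − C_std) = 12·(6.4 − 1.65) / (17 − 6.4) = 5.377 m³/s.
= 5377 L/s.

5380 L/s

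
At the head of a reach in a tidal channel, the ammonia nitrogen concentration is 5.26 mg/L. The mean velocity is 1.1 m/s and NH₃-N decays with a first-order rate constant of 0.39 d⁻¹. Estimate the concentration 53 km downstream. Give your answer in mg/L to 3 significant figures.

Travel time t = 53 km / 1.1 m/s = 5.3e+04/1.1 = 4.818e+04 s = 0.5577 d.
First-order decay: C = 5.26·exp(−0.39·0.5577) = 5.26·0.8045 = 4.232 mg/L.

4.23 mg/L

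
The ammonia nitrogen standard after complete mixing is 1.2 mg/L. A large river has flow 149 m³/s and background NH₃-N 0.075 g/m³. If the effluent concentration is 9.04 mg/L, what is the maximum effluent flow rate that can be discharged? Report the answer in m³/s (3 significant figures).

Mass balance at complete mixing: C_std·(Q_w + Q_r) = Q_w·C_e + Q_r·C_b.
Rearranging, Q_w = Q_r·(C_std − C_b)/(C_e − C_std) = 149·(1.2 − 0.075) / (9.04 − 1.2) = 21.38 m³/s.

21.4 m³/s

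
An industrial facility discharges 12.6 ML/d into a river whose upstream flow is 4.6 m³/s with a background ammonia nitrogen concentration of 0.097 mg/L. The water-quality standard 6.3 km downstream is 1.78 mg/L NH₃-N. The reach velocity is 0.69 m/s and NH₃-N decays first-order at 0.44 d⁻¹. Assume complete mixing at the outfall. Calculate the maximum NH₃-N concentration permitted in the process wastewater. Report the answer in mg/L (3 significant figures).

12.6 ML/d = 0.1458 m³/s.
Travel time to the compliance point: t = 6300/0.69 = 9130 s = 0.1057 d; decay factor exp(−0.44·0.1057) = 0.9546.
So the concentration just after mixing may be at most 1.78/0.9546 = 1.865 mg/L.
Mass balance: 1.865·4.746 = 0.1458·Cₑ + 4.6·0.097.
Cₑ = (8.85 − 0.4462) / 0.1458 = 57.62 mg/L.

57.6 mg/L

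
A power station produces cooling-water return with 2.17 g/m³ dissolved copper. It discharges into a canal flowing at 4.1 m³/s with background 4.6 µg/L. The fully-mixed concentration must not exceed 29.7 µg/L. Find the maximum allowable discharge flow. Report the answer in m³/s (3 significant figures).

4.6 µg/L = 0.0046 mg/L.
29.7 µg/L = 0.0297 mg/L.
Mass balance at complete mixing: C_std·(Q_w + Q_r) = Q_w·C_e + Q_r·C_b.
Rearranging, Q_w = Q_r·(C_std − C_b)/(C_e − C_std) = 4.1·(0.0297 − 0.0046) / (2.17 − 0.0297) = 0.04808 m³/s.

0.0481 m³/s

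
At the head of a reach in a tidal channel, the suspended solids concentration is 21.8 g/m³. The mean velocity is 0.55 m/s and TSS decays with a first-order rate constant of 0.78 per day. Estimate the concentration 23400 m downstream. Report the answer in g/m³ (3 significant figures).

14.8 g/m³

Travel time t = 23400 m / 0.55 m/s = 2.34e+04/0.55 = 4.255e+04 s = 0.4924 d.
First-order decay: C = 21.8·exp(−0.78·0.4924) = 21.8·0.6811 = 14.85 g/m³.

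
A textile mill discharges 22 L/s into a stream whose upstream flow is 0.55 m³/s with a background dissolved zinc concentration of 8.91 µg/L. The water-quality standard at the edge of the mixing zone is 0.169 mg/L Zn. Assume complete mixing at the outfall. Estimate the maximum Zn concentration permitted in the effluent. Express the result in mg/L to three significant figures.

4.17 mg/L

22 L/s = 0.022 m³/s.
8.91 µg/L = 0.00891 mg/L.
Mass balance: 0.169·0.572 = 0.022·Cₑ + 0.55·0.00891.
Cₑ = (0.09667 − 0.004901) / 0.022 = 4.171 mg/L.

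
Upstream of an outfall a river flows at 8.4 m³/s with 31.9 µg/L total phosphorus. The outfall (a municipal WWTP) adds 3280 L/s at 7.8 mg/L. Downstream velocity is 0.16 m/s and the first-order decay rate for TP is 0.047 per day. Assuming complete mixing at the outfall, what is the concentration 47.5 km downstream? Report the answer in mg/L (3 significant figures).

3280 L/s = 3.28 m³/s.
31.9 µg/L = 0.0319 mg/L.
After complete mixing, C₀ = (3.28·7.8 + 8.4·0.0319) / 11.68 = 2.213 mg/L.
Travel time t = 4.75e+04 m / 0.16 m/s = 2.969e+05 s = 3.436 d.
C = 2.213·exp(−0.047·3.436) = 2.213·0.8509 = 1.883 mg/L.

1.88 mg/L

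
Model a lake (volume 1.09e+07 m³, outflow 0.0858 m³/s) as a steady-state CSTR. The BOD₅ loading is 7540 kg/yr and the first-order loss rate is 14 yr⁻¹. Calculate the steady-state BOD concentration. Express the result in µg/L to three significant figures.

Outflow Q = 0.0858 m³/s × 3.156e+07 s/yr = 2.708e+06 m³/yr.
Steady-state CSTR mass balance: W = Q·C + k·V·C, so C = W/(Q + kV).
Q + kV = 2.708e+06 + 14·1.09e+07 = 1.553e+08 m³/yr.
C = 7540/1.553e+08 = 4.855e-05 kg/m³ = 0.04855 mg/L = 48.55 µg/L.

48.5 µg/L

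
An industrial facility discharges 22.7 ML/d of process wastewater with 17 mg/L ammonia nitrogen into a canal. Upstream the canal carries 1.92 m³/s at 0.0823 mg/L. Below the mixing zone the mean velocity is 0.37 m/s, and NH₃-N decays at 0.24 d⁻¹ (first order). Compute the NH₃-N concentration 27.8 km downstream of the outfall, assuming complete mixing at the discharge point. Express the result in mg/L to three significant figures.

1.72 mg/L

22.7 ML/d = 0.2627 m³/s.
After complete mixing, C₀ = (0.2627·17 + 1.92·0.0823) / 2.183 = 2.119 mg/L.
Travel time t = 2.78e+04 m / 0.37 m/s = 7.514e+04 s = 0.8696 d.
C = 2.119·exp(−0.24·0.8696) = 2.119·0.8116 = 1.72 mg/L.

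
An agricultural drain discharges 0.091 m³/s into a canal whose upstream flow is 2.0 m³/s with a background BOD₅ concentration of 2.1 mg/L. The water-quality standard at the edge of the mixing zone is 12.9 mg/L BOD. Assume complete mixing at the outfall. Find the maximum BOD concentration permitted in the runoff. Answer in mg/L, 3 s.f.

250 mg/L

Mass balance: 12.9·2.091 = 0.091·Cₑ + 2·2.1.
Cₑ = (26.97 − 4.2) / 0.091 = 250.3 mg/L.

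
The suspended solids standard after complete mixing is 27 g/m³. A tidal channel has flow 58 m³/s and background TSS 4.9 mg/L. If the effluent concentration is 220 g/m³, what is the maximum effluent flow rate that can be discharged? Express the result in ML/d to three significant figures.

574 ML/d

Mass balance at complete mixing: C_std·(Q_w + Q_r) = Q_w·C_e + Q_r·C_b.
Rearranging, Q_w = Q_r·(C_std − C_b)/(C_e − C_std) = 58·(27 − 4.9) / (220 − 27) = 6.641 m³/s.
= 573.8 ML/d.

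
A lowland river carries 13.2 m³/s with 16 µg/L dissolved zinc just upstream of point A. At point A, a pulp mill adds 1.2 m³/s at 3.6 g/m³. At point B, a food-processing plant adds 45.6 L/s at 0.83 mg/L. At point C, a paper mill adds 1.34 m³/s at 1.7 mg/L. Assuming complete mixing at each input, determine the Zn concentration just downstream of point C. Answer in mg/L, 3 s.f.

0.434 mg/L

16 µg/L = 0.016 mg/L.
After input A: C = (13.2·0.016 + 1.2·3.6) / 14.4 = 0.3147 mg/L.
45.6 L/s = 0.0456 m³/s.
After input B: C = (14.4·0.3147 + 0.0456·0.83) / 14.45 = 0.3163 mg/L.
After input C: C = (14.45·0.3163 + 1.34·1.7) / 15.79 = 0.4338 mg/L.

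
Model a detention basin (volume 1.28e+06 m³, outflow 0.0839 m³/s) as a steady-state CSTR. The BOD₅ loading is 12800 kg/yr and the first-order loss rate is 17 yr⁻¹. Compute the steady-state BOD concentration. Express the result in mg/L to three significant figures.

Outflow Q = 0.0839 m³/s × 3.156e+07 s/yr = 2.648e+06 m³/yr.
Steady-state CSTR mass balance: W = Q·C + k·V·C, so C = W/(Q + kV).
Q + kV = 2.648e+06 + 17·1.28e+06 = 2.441e+07 m³/yr.
C = 12800/2.441e+07 = 0.0005244 kg/m³ = 0.5244 mg/L.

0.524 mg/L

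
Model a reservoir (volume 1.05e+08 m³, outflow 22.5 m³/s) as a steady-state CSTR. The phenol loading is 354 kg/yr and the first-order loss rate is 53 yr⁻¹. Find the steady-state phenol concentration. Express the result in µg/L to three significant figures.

0.0564 µg/L

Outflow Q = 22.5 m³/s × 3.156e+07 s/yr = 7.1e+08 m³/yr.
Steady-state CSTR mass balance: W = Q·C + k·V·C, so C = W/(Q + kV).
Q + kV = 7.1e+08 + 53·1.05e+08 = 6.275e+09 m³/yr.
C = 354/6.275e+09 = 5.641e-08 kg/m³ = 5.641e-05 mg/L = 0.05641 µg/L.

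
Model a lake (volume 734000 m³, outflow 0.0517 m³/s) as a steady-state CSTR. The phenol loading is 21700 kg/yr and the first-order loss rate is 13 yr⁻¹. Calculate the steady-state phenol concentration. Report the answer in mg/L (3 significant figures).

1.94 mg/L

Outflow Q = 0.0517 m³/s × 3.156e+07 s/yr = 1.632e+06 m³/yr.
Steady-state CSTR mass balance: W = Q·C + k·V·C, so C = W/(Q + kV).
Q + kV = 1.632e+06 + 13·734000 = 1.117e+07 m³/yr.
C = 21700/1.117e+07 = 0.001942 kg/m³ = 1.942 mg/L.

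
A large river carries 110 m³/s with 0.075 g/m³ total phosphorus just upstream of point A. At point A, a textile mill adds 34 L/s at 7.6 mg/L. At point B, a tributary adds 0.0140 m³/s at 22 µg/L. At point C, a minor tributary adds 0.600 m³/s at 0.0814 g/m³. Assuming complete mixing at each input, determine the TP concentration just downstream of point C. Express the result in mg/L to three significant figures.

0.0773 mg/L

34 L/s = 0.034 m³/s.
After input A: C = (110·0.075 + 0.034·7.6) / 110 = 0.07733 mg/L.
22 µg/L = 0.022 mg/L.
After input B: C = (110·0.07733 + 0.014·0.022) / 110 = 0.07732 mg/L.
After input C: C = (110·0.07732 + 0.6·0.0814) / 110.6 = 0.07734 mg/L.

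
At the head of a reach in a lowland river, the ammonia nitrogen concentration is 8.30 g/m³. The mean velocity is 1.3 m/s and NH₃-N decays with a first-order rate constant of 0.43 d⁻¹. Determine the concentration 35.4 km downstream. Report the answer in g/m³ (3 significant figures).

7.25 g/m³

Travel time t = 35.4 km / 1.3 m/s = 3.54e+04/1.3 = 2.723e+04 s = 0.3152 d.
First-order decay: C = 8.30·exp(−0.43·0.3152) = 8.30·0.8733 = 7.248 g/m³.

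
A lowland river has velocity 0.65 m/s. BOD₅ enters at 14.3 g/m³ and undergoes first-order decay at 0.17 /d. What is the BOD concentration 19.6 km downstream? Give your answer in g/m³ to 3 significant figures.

13.5 g/m³

Travel time t = 19.6 km / 0.65 m/s = 1.96e+04/0.65 = 3.015e+04 s = 0.349 d.
First-order decay: C = 14.3·exp(−0.17·0.349) = 14.3·0.9424 = 13.48 g/m³.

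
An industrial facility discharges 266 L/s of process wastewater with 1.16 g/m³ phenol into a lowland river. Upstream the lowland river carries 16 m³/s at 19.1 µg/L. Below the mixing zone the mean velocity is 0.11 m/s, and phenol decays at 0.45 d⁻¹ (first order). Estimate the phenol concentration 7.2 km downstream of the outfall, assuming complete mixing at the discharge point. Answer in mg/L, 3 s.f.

0.0269 mg/L

266 L/s = 0.266 m³/s.
19.1 µg/L = 0.0191 mg/L.
After complete mixing, C₀ = (0.266·1.16 + 16·0.0191) / 16.27 = 0.03776 mg/L.
Travel time t = 7200 m / 0.11 m/s = 6.545e+04 s = 0.7576 d.
C = 0.03776·exp(−0.45·0.7576) = 0.03776·0.7111 = 0.02685 mg/L.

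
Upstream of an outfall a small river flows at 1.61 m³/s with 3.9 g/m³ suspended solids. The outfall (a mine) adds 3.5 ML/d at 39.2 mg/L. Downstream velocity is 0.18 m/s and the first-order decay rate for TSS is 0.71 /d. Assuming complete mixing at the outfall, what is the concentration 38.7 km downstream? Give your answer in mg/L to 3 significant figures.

3.5 ML/d = 0.04051 m³/s.
After complete mixing, C₀ = (0.04051·39.2 + 1.61·3.9) / 1.651 = 4.766 mg/L.
Travel time t = 3.87e+04 m / 0.18 m/s = 2.15e+05 s = 2.488 d.
C = 4.766·exp(−0.71·2.488) = 4.766·0.1709 = 0.8145 mg/L.

0.814 mg/L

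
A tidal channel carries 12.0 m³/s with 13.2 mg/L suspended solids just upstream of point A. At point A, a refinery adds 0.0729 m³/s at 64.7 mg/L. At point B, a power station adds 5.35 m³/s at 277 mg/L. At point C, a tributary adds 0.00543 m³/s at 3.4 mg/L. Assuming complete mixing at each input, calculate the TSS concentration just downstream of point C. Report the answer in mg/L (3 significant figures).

After input A: C = (12·13.2 + 0.0729·64.7) / 12.07 = 13.51 mg/L.
After input B: C = (12.07·13.51 + 5.35·277) / 17.42 = 94.42 mg/L.
After input C: C = (17.42·94.42 + 0.00543·3.4) / 17.43 = 94.39 mg/L.

94.4 mg/L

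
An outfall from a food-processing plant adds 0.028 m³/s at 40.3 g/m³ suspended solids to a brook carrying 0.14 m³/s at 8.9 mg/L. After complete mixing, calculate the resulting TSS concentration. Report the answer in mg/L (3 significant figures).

Conservation of mass across the mixing zone: C = (0.028·40.3 + 0.14·8.9) / (0.028 + 0.14) = 2.374/0.168 = 14.13 mg/L.

14.1 mg/L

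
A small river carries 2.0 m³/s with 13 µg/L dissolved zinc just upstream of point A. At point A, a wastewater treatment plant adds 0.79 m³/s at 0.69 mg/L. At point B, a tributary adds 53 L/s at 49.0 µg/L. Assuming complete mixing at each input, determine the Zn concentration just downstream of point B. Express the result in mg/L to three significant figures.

0.202 mg/L

13 µg/L = 0.013 mg/L.
After input A: C = (2·0.013 + 0.79·0.69) / 2.79 = 0.2047 mg/L.
53 L/s = 0.053 m³/s.
49.0 µg/L = 0.049 mg/L.
After input B: C = (2.79·0.2047 + 0.053·0.049) / 2.843 = 0.2018 mg/L.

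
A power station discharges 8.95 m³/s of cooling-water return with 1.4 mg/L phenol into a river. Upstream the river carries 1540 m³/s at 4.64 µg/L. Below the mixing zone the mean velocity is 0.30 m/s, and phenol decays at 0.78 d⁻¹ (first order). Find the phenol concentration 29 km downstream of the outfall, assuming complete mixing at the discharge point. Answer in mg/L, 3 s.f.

4.64 µg/L = 0.00464 mg/L.
After complete mixing, C₀ = (8.95·1.4 + 1540·0.00464) / 1549 = 0.0127 mg/L.
Travel time t = 2.9e+04 m / 0.30 m/s = 9.667e+04 s = 1.119 d.
C = 0.0127·exp(−0.78·1.119) = 0.0127·0.4178 = 0.005307 mg/L.

0.00531 mg/L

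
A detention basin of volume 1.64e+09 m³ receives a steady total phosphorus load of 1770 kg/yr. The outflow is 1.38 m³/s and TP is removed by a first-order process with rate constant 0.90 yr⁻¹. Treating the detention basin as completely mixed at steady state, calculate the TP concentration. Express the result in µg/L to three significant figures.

Outflow Q = 1.38 m³/s × 3.156e+07 s/yr = 4.355e+07 m³/yr.
Steady-state CSTR mass balance: W = Q·C + k·V·C, so C = W/(Q + kV).
Q + kV = 4.355e+07 + 0.90·1.64e+09 = 1.52e+09 m³/yr.
C = 1770/1.52e+09 = 1.165e-06 kg/m³ = 0.001165 mg/L = 1.165 µg/L.

1.16 µg/L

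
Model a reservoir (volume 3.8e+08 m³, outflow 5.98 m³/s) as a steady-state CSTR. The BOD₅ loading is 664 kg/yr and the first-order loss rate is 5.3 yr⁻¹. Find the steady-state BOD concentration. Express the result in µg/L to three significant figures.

0.301 µg/L

Outflow Q = 5.98 m³/s × 3.156e+07 s/yr = 1.887e+08 m³/yr.
Steady-state CSTR mass balance: W = Q·C + k·V·C, so C = W/(Q + kV).
Q + kV = 1.887e+08 + 5.3·3.8e+08 = 2.203e+09 m³/yr.
C = 664/2.203e+09 = 3.014e-07 kg/m³ = 0.0003014 mg/L = 0.3014 µg/L.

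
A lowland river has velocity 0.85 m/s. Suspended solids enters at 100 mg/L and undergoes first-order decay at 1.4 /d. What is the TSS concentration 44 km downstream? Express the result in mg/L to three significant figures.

Travel time t = 44 km / 0.85 m/s = 4.4e+04/0.85 = 5.176e+04 s = 0.5991 d.
First-order decay: C = 100·exp(−1.4·0.5991) = 100·0.4322 = 43.22 mg/L.

43.2 mg/L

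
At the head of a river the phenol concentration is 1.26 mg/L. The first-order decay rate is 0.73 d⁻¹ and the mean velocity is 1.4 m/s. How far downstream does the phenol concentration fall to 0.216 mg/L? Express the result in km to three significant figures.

From C = C₀·e^(−kt), t = ln(C₀/C)/k = ln(1.26/0.216)/0.73 = 1.764/0.73 = 2.416 d.
Distance = v·t = 1.4 m/s × 2.087e+05 s = 2.922e+05 m = 292.2 km.

292 km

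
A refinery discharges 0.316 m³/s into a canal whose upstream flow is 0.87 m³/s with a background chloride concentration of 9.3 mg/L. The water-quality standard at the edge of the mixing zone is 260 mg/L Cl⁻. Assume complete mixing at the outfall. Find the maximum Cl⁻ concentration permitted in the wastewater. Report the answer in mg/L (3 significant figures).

Mass balance: 260·1.186 = 0.316·Cₑ + 0.87·9.3.
Cₑ = (308.4 − 8.091) / 0.316 = 950.2 mg/L.

950 mg/L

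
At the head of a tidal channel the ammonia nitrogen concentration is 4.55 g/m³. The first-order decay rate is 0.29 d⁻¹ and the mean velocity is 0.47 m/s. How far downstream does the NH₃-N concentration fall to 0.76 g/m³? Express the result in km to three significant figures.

251 km

From C = C₀·e^(−kt), t = ln(C₀/C)/k = ln(4.55/0.76)/0.29 = 1.79/0.29 = 6.171 d.
Distance = v·t = 0.47 m/s × 5.332e+05 s = 2.506e+05 m = 250.6 km.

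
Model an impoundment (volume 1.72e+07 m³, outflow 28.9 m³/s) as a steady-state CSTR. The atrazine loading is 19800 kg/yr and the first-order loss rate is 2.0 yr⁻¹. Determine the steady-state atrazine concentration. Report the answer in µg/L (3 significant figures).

20.9 µg/L

Outflow Q = 28.9 m³/s × 3.156e+07 s/yr = 9.12e+08 m³/yr.
Steady-state CSTR mass balance: W = Q·C + k·V·C, so C = W/(Q + kV).
Q + kV = 9.12e+08 + 2.0·1.72e+07 = 9.464e+08 m³/yr.
C = 19800/9.464e+08 = 2.092e-05 kg/m³ = 0.02092 mg/L = 20.92 µg/L.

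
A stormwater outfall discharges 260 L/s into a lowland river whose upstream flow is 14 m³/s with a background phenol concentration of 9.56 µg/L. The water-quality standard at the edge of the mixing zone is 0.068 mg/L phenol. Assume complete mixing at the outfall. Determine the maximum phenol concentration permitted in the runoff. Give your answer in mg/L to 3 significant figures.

3.21 mg/L

260 L/s = 0.26 m³/s.
9.56 µg/L = 0.00956 mg/L.
Mass balance: 0.068·14.26 = 0.26·Cₑ + 14·0.00956.
Cₑ = (0.9697 − 0.1338) / 0.26 = 3.215 mg/L.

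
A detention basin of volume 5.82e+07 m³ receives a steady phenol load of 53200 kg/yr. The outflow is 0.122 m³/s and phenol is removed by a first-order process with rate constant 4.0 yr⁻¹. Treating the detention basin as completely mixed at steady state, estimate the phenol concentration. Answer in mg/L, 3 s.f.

Outflow Q = 0.122 m³/s × 3.156e+07 s/yr = 3.85e+06 m³/yr.
Steady-state CSTR mass balance: W = Q·C + k·V·C, so C = W/(Q + kV).
Q + kV = 3.85e+06 + 4.0·5.82e+07 = 2.367e+08 m³/yr.
C = 53200/2.367e+08 = 0.0002248 kg/m³ = 0.2248 mg/L.

0.225 mg/L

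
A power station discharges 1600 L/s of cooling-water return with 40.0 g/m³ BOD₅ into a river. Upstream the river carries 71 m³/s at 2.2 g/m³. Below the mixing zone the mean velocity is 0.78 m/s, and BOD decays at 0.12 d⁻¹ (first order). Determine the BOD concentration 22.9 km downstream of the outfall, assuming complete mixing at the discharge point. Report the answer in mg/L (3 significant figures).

1600 L/s = 1.6 m³/s.
After complete mixing, C₀ = (1.6·40 + 71·2.2) / 72.6 = 3.033 mg/L.
Travel time t = 2.29e+04 m / 0.78 m/s = 2.936e+04 s = 0.3398 d.
C = 3.033·exp(−0.12·0.3398) = 3.033·0.96 = 2.912 mg/L.

2.91 mg/L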